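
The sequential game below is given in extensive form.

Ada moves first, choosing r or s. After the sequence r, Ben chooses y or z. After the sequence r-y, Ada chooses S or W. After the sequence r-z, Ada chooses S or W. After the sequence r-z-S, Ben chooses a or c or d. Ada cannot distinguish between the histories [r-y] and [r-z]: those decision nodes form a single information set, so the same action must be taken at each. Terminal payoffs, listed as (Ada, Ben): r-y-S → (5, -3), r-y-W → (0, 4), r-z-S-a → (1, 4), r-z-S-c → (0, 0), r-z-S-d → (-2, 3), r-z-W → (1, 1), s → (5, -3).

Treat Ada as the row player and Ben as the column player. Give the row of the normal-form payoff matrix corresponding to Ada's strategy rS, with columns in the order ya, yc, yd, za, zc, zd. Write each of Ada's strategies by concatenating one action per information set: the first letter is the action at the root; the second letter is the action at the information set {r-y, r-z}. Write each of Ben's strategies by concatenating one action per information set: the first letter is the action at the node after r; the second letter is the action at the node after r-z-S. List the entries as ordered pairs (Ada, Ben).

(5,-3) (5,-3) (5,-3) (1,4) (0,0) (-2,3)

vs ya: Ada plays r → Ben plays y at [r] → Ada plays S at [r-y] → (5, -3)
vs yc: Ada plays r → Ben plays y at [r] → Ada plays S at [r-y] → (5, -3)
vs yd: Ada plays r → Ben plays y at [r] → Ada plays S at [r-y] → (5, -3)
vs za: Ada plays r → Ben plays z at [r] → Ada plays S at [r-z] → Ben plays a at [r-z-S] → (1, 4)
vs zc: Ada plays r → Ben plays z at [r] → Ada plays S at [r-z] → Ben plays c at [r-z-S] → (0, 0)
vs zd: Ada plays r → Ben plays z at [r] → Ada plays S at [r-z] → Ben plays d at [r-z-S] → (-2, 3)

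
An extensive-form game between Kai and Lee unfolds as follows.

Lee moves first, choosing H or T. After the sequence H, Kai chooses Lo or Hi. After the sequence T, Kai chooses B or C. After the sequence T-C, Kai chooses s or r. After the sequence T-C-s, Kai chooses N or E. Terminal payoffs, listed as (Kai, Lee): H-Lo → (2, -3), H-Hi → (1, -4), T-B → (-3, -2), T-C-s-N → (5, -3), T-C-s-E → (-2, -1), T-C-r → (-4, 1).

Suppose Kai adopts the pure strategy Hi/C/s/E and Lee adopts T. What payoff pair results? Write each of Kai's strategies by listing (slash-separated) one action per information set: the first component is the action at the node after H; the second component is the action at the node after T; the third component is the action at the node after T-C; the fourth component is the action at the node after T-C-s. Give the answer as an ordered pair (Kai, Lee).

(-2, -1)

Trace the play path from the root:
  Lee plays T
  Kai plays C at [T]
  Kai plays s at [T-C]
  Kai plays E at [T-C-s]
→ terminal payoff (-2, -1).
(Kai's choice at the node after H is never reached on this path, so it doesn't affect the outcome.)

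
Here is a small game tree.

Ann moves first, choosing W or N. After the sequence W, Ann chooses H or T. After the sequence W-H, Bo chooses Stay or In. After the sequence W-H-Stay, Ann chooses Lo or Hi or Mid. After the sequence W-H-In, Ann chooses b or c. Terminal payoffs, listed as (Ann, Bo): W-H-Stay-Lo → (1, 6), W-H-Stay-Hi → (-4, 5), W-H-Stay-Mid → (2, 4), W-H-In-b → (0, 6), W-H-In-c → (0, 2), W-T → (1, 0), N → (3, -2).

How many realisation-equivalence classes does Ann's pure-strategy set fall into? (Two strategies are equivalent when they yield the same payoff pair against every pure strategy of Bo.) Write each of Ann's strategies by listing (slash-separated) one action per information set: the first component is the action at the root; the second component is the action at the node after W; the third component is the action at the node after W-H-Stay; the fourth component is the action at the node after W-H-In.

8

Ann has 24 pure strategies: W/H/Lo/b, W/H/Lo/c, W/H/Hi/b, W/H/Hi/c, W/H/Mid/b, W/H/Mid/c, W/T/Lo/b, W/T/Lo/c, W/T/Hi/b, W/T/Hi/c, W/T/Mid/b, W/T/Mid/c, N/H/Lo/b, N/H/Lo/c, N/H/Hi/b, N/H/Hi/c, N/H/Mid/b, N/H/Mid/c, N/T/Lo/b, N/T/Lo/c, N/T/Hi/b, N/T/Hi/c, N/T/Mid/b, N/T/Mid/c. Columns: Stay, In.
{W/H/Lo/b} → row (1,6) (0,6)
{W/H/Lo/c} → row (1,6) (0,2)
{W/H/Hi/b} → row (-4,5) (0,6)
{W/H/Hi/c} → row (-4,5) (0,2)
{W/H/Mid/b} → row (2,4) (0,6)
{W/H/Mid/c} → row (2,4) (0,2)
{W/T/Lo/b, W/T/Lo/c, W/T/Hi/b, W/T/Hi/c, W/T/Mid/b, W/T/Mid/c} → row (1,0) (1,0)
{N/H/Lo/b, N/H/Lo/c, N/H/Hi/b, N/H/Hi/c, N/H/Mid/b, N/H/Mid/c, N/T/Lo/b, N/T/Lo/c, N/T/Hi/b, N/T/Hi/c, N/T/Mid/b, N/T/Mid/c} → row (3,-2) (3,-2)
That's 8 distinct rows out of 24 strategies.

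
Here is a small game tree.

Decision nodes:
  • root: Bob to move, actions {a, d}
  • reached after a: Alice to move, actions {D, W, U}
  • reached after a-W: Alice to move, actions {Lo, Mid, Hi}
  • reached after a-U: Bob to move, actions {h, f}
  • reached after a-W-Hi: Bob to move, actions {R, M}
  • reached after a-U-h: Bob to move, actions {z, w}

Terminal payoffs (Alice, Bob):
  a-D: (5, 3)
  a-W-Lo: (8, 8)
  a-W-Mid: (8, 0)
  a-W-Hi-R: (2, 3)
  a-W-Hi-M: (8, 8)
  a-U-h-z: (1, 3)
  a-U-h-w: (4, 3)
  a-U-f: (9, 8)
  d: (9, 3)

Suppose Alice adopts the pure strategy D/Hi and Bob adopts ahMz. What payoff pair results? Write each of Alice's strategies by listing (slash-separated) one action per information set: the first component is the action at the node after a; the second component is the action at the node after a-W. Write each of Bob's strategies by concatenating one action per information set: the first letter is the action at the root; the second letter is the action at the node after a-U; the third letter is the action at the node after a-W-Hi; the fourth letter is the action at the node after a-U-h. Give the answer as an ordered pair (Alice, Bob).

Trace the play path from the root:
  Bob plays a
  Alice plays D at [a]
→ terminal payoff (5, 3).
(Alice's choice at the node after a-W is never reached on this path, so it doesn't affect the outcome.)

(5, 3)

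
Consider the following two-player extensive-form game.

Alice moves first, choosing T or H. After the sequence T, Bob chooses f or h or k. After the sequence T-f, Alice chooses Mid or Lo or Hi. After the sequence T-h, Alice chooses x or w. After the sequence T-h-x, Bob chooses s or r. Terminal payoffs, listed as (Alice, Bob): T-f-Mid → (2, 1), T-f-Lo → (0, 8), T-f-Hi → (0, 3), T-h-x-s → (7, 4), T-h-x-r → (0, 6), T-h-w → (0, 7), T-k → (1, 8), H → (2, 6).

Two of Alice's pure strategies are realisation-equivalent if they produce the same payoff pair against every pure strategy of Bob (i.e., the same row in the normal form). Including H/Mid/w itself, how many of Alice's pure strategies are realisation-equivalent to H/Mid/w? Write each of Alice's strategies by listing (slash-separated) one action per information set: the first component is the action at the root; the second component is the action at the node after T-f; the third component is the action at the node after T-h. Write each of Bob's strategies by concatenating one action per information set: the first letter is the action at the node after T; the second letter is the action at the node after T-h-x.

Row for H/Mid/w (columns fs, fr, hs, hr, ks, kr): (2,6) (2,6) (2,6) (2,6) (2,6) (2,6).
Under H/Mid/w, Alice's choice at the node after T-f and at the node after T-h can never be reached regardless of what Bob does, so varying those choices leaves every outcome unchanged.
Holding the reachable choices fixed and varying the unreachable ones freely already gives 3 × 2 = 6 equivalent strategies.
No other strategy reproduces this row, so those 6 are the full class: H/Mid/x, H/Mid/w, H/Lo/x, H/Lo/w, H/Hi/x, H/Hi/w.

6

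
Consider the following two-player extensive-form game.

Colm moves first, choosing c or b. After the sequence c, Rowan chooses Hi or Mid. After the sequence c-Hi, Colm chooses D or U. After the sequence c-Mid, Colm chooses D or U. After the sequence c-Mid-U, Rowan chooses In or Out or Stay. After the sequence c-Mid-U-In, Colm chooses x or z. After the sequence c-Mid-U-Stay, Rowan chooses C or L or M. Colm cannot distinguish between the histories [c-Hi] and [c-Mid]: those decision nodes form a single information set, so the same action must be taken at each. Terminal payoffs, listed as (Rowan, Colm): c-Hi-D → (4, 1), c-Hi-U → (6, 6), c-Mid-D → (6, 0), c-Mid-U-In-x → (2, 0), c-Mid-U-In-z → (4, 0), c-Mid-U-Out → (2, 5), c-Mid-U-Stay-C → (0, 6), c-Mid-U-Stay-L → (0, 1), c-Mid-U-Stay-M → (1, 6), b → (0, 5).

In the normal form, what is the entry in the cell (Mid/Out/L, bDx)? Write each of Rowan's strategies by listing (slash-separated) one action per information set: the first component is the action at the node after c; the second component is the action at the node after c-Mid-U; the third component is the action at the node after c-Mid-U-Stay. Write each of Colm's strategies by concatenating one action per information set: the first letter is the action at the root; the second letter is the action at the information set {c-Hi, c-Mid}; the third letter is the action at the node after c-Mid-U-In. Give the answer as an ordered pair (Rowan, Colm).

(0, 5)

Trace the play path from the root:
  Colm plays b
→ terminal payoff (0, 5).
(Rowan's choice at the node after c is never reached on this path, so it doesn't affect the outcome.)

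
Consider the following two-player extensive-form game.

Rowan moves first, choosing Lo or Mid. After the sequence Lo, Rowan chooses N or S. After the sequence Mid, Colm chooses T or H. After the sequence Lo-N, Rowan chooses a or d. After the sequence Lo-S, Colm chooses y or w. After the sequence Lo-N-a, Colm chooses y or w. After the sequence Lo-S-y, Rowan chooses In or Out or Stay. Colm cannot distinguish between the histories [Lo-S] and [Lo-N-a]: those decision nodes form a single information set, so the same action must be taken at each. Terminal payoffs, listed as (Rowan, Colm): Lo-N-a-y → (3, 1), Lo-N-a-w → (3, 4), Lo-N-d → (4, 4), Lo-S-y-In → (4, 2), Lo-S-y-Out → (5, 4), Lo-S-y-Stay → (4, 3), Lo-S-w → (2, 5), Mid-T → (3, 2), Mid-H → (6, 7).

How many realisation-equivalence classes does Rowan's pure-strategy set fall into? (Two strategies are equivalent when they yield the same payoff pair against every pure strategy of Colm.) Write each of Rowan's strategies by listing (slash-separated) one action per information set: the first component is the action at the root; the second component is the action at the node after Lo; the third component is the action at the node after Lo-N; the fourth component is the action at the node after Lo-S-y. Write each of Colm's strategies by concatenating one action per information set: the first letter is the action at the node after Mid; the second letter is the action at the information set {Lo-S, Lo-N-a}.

Rowan has 24 pure strategies: Lo/N/a/In, Lo/N/a/Out, Lo/N/a/Stay, Lo/N/d/In, Lo/N/d/Out, Lo/N/d/Stay, Lo/S/a/In, Lo/S/a/Out, Lo/S/a/Stay, Lo/S/d/In, Lo/S/d/Out, Lo/S/d/Stay, Mid/N/a/In, Mid/N/a/Out, Mid/N/a/Stay, Mid/N/d/In, Mid/N/d/Out, Mid/N/d/Stay, Mid/S/a/In, Mid/S/a/Out, Mid/S/a/Stay, Mid/S/d/In, Mid/S/d/Out, Mid/S/d/Stay. Columns: Ty, Tw, Hy, Hw.
{Lo/N/a/In, Lo/N/a/Out, Lo/N/a/Stay} → row (3,1) (3,4) (3,1) (3,4)
{Lo/N/d/In, Lo/N/d/Out, Lo/N/d/Stay} → row (4,4) (4,4) (4,4) (4,4)
{Lo/S/a/In, Lo/S/d/In} → row (4,2) (2,5) (4,2) (2,5)
{Lo/S/a/Out, Lo/S/d/Out} → row (5,4) (2,5) (5,4) (2,5)
{Lo/S/a/Stay, Lo/S/d/Stay} → row (4,3) (2,5) (4,3) (2,5)
{Mid/N/a/In, Mid/N/a/Out, Mid/N/a/Stay, Mid/N/d/In, Mid/N/d/Out, Mid/N/d/Stay, Mid/S/a/In, Mid/S/a/Out, Mid/S/a/Stay, Mid/S/d/In, Mid/S/d/Out, Mid/S/d/Stay} → row (3,2) (3,2) (6,7) (6,7)
That's 6 distinct rows out of 24 strategies.

6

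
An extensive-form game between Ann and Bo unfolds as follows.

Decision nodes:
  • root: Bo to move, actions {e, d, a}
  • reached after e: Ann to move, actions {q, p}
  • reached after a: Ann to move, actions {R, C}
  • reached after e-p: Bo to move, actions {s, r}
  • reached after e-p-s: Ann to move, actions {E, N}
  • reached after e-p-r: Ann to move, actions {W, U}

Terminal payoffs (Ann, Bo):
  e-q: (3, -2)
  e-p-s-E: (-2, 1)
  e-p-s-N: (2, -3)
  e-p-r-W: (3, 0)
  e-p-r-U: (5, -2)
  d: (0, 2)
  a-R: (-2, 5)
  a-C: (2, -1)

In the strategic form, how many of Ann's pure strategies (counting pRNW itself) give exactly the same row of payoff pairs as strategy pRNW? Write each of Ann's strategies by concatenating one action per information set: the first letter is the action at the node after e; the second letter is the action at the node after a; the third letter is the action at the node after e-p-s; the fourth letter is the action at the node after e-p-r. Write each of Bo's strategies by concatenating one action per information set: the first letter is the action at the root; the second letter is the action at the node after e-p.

Row for pRNW (columns es, er, ds, dr, as, ar): (2,-3) (3,0) (0,2) (0,2) (-2,5) (-2,5).
Every one of Ann's information sets is on the play path for some reply by Bo when Ann follows pRNW.
Changing the action at any of them therefore changes at least one column, so only pRNW itself gives this row.

1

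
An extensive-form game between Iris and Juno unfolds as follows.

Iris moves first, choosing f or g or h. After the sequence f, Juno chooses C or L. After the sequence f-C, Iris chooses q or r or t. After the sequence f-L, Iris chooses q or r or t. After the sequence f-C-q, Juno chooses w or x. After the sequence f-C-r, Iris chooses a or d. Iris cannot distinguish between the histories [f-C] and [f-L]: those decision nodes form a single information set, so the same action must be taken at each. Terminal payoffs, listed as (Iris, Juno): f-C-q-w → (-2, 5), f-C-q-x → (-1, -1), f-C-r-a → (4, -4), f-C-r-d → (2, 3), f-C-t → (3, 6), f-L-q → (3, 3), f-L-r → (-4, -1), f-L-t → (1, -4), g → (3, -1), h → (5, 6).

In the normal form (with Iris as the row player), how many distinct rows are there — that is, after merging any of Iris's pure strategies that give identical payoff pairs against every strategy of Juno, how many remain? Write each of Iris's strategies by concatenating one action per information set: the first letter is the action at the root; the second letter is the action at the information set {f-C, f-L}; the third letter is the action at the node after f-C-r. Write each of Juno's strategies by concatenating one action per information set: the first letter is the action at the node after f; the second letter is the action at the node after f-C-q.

6

Iris has 18 pure strategies: fqa, fqd, fra, frd, fta, ftd, gqa, gqd, gra, grd, gta, gtd, hqa, hqd, hra, hrd, hta, htd. Columns: Cw, Cx, Lw, Lx.
{fqa, fqd} → row (-2,5) (-1,-1) (3,3) (3,3)
{fra} → row (4,-4) (4,-4) (-4,-1) (-4,-1)
{frd} → row (2,3) (2,3) (-4,-1) (-4,-1)
{fta, ftd} → row (3,6) (3,6) (1,-4) (1,-4)
{gqa, gqd, gra, grd, gta, gtd} → row (3,-1) (3,-1) (3,-1) (3,-1)
{hqa, hqd, hra, hrd, hta, htd} → row (5,6) (5,6) (5,6) (5,6)
That's 6 distinct rows out of 18 strategies.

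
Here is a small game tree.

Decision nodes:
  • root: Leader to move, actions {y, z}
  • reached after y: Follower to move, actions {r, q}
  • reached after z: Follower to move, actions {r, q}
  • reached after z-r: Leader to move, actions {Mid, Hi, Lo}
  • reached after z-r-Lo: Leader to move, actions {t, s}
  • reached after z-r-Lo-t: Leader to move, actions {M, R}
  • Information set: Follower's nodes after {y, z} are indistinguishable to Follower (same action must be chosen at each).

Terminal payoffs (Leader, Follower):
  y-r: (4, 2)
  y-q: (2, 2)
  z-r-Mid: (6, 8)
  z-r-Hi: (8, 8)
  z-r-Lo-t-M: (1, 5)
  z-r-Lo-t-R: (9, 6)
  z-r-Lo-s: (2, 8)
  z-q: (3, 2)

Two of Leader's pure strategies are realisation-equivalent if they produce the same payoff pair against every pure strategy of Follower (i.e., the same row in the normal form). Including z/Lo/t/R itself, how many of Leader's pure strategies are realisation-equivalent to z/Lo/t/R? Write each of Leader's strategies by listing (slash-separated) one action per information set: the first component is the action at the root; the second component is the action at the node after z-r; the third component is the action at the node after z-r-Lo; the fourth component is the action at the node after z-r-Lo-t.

Row for z/Lo/t/R (columns r, q): (9,6) (3,2).
Every one of Leader's information sets is on the play path for some reply by Follower when Leader follows z/Lo/t/R.
Changing the action at any of them therefore changes at least one column, so only z/Lo/t/R itself gives this row.

1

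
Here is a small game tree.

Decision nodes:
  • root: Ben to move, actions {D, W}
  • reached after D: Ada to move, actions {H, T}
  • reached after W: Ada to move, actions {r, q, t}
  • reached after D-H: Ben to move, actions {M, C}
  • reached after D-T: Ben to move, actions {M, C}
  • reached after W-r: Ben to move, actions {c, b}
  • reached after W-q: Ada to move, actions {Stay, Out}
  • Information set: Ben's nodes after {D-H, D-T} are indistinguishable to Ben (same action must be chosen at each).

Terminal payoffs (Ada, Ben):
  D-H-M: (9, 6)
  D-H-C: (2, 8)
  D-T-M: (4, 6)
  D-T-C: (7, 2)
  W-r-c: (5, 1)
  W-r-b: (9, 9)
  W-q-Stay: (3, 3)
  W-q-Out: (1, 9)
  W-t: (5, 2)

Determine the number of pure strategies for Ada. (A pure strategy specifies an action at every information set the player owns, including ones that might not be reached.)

12

Ada owns the node after D with actions {H, T} — two choices.
Ada owns the node after W with actions {r, q, t} — three choices.
Ada owns the node after W-q with actions {Stay, Out} — two choices.
A pure strategy fixes one action at each information set independently, so the count is the product 2 × 3 × 2 = 12.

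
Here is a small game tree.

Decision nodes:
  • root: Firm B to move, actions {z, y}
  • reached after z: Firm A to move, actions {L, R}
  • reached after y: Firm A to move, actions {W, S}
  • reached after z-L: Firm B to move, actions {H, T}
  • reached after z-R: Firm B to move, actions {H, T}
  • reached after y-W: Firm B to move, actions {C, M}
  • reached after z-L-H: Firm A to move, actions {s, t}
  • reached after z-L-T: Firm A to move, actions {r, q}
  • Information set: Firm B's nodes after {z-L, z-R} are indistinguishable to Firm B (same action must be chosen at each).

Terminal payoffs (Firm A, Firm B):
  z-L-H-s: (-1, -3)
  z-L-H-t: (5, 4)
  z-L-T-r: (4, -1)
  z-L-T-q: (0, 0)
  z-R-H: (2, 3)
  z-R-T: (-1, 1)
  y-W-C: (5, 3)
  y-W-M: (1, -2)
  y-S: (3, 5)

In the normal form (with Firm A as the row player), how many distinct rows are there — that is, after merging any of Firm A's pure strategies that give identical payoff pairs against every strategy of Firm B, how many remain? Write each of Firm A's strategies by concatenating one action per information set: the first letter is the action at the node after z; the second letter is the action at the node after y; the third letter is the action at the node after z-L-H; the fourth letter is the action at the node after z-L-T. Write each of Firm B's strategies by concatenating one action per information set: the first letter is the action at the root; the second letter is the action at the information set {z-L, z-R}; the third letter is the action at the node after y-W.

Firm A has 16 pure strategies: LWsr, LWsq, LWtr, LWtq, LSsr, LSsq, LStr, LStq, RWsr, RWsq, RWtr, RWtq, RSsr, RSsq, RStr, RStq. Columns: zHC, zHM, zTC, zTM, yHC, yHM, yTC, yTM.
{LWsr} → row (-1,-3) (-1,-3) (4,-1) (4,-1) (5,3) (1,-2) (5,3) (1,-2)
{LWsq} → row (-1,-3) (-1,-3) (0,0) (0,0) (5,3) (1,-2) (5,3) (1,-2)
{LWtr} → row (5,4) (5,4) (4,-1) (4,-1) (5,3) (1,-2) (5,3) (1,-2)
{LWtq} → row (5,4) (5,4) (0,0) (0,0) (5,3) (1,-2) (5,3) (1,-2)
{LSsr} → row (-1,-3) (-1,-3) (4,-1) (4,-1) (3,5) (3,5) (3,5) (3,5)
{LSsq} → row (-1,-3) (-1,-3) (0,0) (0,0) (3,5) (3,5) (3,5) (3,5)
{LStr} → row (5,4) (5,4) (4,-1) (4,-1) (3,5) (3,5) (3,5) (3,5)
{LStq} → row (5,4) (5,4) (0,0) (0,0) (3,5) (3,5) (3,5) (3,5)
{RWsr, RWsq, RWtr, RWtq} → row (2,3) (2,3) (-1,1) (-1,1) (5,3) (1,-2) (5,3) (1,-2)
{RSsr, RSsq, RStr, RStq} → row (2,3) (2,3) (-1,1) (-1,1) (3,5) (3,5) (3,5) (3,5)
That's 10 distinct rows out of 16 strategies.

10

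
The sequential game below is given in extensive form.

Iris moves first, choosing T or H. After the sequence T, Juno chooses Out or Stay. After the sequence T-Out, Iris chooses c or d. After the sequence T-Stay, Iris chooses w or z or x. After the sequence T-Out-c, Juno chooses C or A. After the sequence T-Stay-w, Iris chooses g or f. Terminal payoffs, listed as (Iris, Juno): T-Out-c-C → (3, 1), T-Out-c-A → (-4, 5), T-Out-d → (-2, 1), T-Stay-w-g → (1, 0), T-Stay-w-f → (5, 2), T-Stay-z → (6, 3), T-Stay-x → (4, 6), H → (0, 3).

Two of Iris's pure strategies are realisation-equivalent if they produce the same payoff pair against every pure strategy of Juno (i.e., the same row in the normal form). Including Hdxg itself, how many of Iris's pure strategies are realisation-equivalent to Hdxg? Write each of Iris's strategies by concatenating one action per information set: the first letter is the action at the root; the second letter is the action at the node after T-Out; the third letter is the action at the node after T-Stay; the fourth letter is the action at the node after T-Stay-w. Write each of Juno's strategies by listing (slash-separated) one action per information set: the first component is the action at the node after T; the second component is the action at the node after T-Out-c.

Row for Hdxg (columns Out/C, Out/A, Stay/C, Stay/A): (0,3) (0,3) (0,3) (0,3).
Under Hdxg, Iris's choice at the node after T-Out and at the node after T-Stay and at the node after T-Stay-w can never be reached regardless of what Juno does, so varying those choices leaves every outcome unchanged.
Holding the reachable choices fixed and varying the unreachable ones freely already gives 2 × 3 × 2 = 12 equivalent strategies.
No other strategy reproduces this row, so those 12 are the full class: Hcwg, Hcwf, Hczg, Hczf, Hcxg, Hcxf, Hdwg, Hdwf, Hdzg, Hdzf, Hdxg, Hdxf.

12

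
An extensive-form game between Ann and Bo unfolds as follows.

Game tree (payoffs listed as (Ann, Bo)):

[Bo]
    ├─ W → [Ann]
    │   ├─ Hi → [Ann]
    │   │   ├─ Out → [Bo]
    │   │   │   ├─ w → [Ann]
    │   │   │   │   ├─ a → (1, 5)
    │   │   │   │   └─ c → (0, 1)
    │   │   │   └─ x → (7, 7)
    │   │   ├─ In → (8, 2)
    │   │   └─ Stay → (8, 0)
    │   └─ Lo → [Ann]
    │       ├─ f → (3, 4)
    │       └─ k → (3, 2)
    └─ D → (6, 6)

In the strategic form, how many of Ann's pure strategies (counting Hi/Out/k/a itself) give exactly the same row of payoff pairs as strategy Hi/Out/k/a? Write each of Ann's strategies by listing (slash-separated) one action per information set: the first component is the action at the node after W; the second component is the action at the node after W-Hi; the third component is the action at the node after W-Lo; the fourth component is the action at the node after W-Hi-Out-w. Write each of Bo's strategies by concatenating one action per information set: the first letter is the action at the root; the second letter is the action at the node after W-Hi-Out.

Row for Hi/Out/k/a (columns Ww, Wx, Dw, Dx): (1,5) (7,7) (6,6) (6,6).
Under Hi/Out/k/a, Ann's choice at the node after W-Lo can never be reached regardless of what Bo does, so varying those choices leaves every outcome unchanged.
Holding the reachable choices fixed and varying the unreachable one freely already gives 2 equivalent strategies.
No other strategy reproduces this row, so those 2 are the full class: Hi/Out/f/a, Hi/Out/k/a.

2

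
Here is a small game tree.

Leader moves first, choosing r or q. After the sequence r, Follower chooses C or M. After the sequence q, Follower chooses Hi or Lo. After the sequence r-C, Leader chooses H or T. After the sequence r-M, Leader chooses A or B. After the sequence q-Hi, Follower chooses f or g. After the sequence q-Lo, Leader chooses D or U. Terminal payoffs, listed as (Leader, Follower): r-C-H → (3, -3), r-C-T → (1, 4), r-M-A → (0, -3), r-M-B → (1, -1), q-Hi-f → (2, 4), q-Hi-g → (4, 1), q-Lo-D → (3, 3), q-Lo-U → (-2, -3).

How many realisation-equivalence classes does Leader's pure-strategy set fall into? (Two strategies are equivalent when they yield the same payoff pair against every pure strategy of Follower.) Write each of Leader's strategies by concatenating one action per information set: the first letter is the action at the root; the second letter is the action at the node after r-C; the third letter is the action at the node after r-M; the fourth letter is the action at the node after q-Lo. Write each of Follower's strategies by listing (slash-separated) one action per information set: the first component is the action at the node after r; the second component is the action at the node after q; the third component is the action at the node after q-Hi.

6

Leader has 16 pure strategies: rHAD, rHAU, rHBD, rHBU, rTAD, rTAU, rTBD, rTBU, qHAD, qHAU, qHBD, qHBU, qTAD, qTAU, qTBD, qTBU. Columns: C/Hi/f, C/Hi/g, C/Lo/f, C/Lo/g, M/Hi/f, M/Hi/g, M/Lo/f, M/Lo/g.
{rHAD, rHAU} → row (3,-3) (3,-3) (3,-3) (3,-3) (0,-3) (0,-3) (0,-3) (0,-3)
{rHBD, rHBU} → row (3,-3) (3,-3) (3,-3) (3,-3) (1,-1) (1,-1) (1,-1) (1,-1)
{rTAD, rTAU} → row (1,4) (1,4) (1,4) (1,4) (0,-3) (0,-3) (0,-3) (0,-3)
{rTBD, rTBU} → row (1,4) (1,4) (1,4) (1,4) (1,-1) (1,-1) (1,-1) (1,-1)
{qHAD, qHBD, qTAD, qTBD} → row (2,4) (4,1) (3,3) (3,3) (2,4) (4,1) (3,3) (3,3)
{qHAU, qHBU, qTAU, qTBU} → row (2,4) (4,1) (-2,-3) (-2,-3) (2,4) (4,1) (-2,-3) (-2,-3)
That's 6 distinct rows out of 16 strategies.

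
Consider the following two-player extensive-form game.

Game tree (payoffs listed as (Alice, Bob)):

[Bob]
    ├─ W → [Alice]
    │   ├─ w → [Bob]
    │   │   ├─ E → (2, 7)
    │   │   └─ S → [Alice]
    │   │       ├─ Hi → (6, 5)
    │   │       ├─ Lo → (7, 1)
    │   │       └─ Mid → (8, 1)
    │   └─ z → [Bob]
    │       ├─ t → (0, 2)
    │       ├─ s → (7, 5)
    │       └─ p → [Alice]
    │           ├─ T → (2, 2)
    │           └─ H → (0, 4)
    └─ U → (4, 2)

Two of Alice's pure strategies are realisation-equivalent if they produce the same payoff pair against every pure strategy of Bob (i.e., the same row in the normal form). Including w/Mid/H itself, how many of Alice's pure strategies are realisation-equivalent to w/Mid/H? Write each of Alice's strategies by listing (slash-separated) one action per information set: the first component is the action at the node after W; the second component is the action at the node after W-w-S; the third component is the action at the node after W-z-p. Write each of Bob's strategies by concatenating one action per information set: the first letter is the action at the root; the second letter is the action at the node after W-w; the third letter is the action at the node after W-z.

Row for w/Mid/H (columns WEt, WEs, WEp, WSt, WSs, WSp, UEt, UEs, UEp, USt, USs, USp): (2,7) (2,7) (2,7) (8,1) (8,1) (8,1) (4,2) (4,2) (4,2) (4,2) (4,2) (4,2).
Under w/Mid/H, Alice's choice at the node after W-z-p can never be reached regardless of what Bob does, so varying those choices leaves every outcome unchanged.
Holding the reachable choices fixed and varying the unreachable one freely already gives 2 equivalent strategies.
No other strategy reproduces this row, so those 2 are the full class: w/Mid/T, w/Mid/H.

2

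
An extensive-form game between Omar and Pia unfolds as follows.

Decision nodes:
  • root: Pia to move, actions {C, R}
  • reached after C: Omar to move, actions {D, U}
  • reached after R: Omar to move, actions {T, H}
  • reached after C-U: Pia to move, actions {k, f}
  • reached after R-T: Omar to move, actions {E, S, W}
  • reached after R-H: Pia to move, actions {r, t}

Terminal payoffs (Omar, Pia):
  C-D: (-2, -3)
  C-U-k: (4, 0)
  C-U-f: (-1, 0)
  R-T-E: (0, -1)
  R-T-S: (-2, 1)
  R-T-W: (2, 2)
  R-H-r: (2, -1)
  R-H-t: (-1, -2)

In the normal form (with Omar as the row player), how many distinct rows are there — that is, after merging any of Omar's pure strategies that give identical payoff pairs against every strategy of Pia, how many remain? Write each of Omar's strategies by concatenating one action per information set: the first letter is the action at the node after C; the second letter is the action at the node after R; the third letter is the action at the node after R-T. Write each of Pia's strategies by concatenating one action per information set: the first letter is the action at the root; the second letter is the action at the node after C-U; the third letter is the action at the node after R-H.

8

Omar has 12 pure strategies: DTE, DTS, DTW, DHE, DHS, DHW, UTE, UTS, UTW, UHE, UHS, UHW. Columns: Ckr, Ckt, Cfr, Cft, Rkr, Rkt, Rfr, Rft.
{DTE} → row (-2,-3) (-2,-3) (-2,-3) (-2,-3) (0,-1) (0,-1) (0,-1) (0,-1)
{DTS} → row (-2,-3) (-2,-3) (-2,-3) (-2,-3) (-2,1) (-2,1) (-2,1) (-2,1)
{DTW} → row (-2,-3) (-2,-3) (-2,-3) (-2,-3) (2,2) (2,2) (2,2) (2,2)
{DHE, DHS, DHW} → row (-2,-3) (-2,-3) (-2,-3) (-2,-3) (2,-1) (-1,-2) (2,-1) (-1,-2)
{UTE} → row (4,0) (4,0) (-1,0) (-1,0) (0,-1) (0,-1) (0,-1) (0,-1)
{UTS} → row (4,0) (4,0) (-1,0) (-1,0) (-2,1) (-2,1) (-2,1) (-2,1)
{UTW} → row (4,0) (4,0) (-1,0) (-1,0) (2,2) (2,2) (2,2) (2,2)
{UHE, UHS, UHW} → row (4,0) (4,0) (-1,0) (-1,0) (2,-1) (-1,-2) (2,-1) (-1,-2)
That's 8 distinct rows out of 12 strategies.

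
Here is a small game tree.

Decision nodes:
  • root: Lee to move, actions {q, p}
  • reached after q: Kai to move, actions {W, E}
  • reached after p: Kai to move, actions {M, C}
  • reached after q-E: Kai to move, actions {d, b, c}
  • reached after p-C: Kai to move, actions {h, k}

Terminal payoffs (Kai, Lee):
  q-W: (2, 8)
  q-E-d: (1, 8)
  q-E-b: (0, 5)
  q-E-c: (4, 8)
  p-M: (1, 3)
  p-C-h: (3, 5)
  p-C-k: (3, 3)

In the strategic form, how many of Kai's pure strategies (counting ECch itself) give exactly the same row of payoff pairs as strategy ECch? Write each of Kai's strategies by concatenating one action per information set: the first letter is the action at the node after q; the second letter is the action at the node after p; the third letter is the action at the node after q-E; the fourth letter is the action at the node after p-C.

1

Row for ECch (columns q, p): (4,8) (3,5).
Every one of Kai's information sets is on the play path for some reply by Lee when Kai follows ECch.
Changing the action at any of them therefore changes at least one column, so only ECch itself gives this row.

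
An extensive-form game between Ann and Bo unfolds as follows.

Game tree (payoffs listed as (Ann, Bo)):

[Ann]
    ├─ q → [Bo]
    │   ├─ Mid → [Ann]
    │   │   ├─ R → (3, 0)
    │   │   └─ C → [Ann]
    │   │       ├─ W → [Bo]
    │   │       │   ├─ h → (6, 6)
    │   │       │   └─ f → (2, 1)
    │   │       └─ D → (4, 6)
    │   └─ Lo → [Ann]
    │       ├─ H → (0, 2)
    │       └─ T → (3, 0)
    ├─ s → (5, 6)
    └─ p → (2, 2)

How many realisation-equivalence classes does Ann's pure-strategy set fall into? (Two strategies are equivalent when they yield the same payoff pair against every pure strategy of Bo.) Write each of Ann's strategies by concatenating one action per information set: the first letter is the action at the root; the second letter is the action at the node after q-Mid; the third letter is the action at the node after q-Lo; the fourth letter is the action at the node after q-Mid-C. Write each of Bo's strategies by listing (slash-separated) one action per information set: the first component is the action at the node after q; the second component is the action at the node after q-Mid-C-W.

8

Ann has 24 pure strategies: qRHW, qRHD, qRTW, qRTD, qCHW, qCHD, qCTW, qCTD, sRHW, sRHD, sRTW, sRTD, sCHW, sCHD, sCTW, sCTD, pRHW, pRHD, pRTW, pRTD, pCHW, pCHD, pCTW, pCTD. Columns: Mid/h, Mid/f, Lo/h, Lo/f.
{qRHW, qRHD} → row (3,0) (3,0) (0,2) (0,2)
{qRTW, qRTD} → row (3,0) (3,0) (3,0) (3,0)
{qCHW} → row (6,6) (2,1) (0,2) (0,2)
{qCHD} → row (4,6) (4,6) (0,2) (0,2)
{qCTW} → row (6,6) (2,1) (3,0) (3,0)
{qCTD} → row (4,6) (4,6) (3,0) (3,0)
{sRHW, sRHD, sRTW, sRTD, sCHW, sCHD, sCTW, sCTD} → row (5,6) (5,6) (5,6) (5,6)
{pRHW, pRHD, pRTW, pRTD, pCHW, pCHD, pCTW, pCTD} → row (2,2) (2,2) (2,2) (2,2)
That's 8 distinct rows out of 24 strategies.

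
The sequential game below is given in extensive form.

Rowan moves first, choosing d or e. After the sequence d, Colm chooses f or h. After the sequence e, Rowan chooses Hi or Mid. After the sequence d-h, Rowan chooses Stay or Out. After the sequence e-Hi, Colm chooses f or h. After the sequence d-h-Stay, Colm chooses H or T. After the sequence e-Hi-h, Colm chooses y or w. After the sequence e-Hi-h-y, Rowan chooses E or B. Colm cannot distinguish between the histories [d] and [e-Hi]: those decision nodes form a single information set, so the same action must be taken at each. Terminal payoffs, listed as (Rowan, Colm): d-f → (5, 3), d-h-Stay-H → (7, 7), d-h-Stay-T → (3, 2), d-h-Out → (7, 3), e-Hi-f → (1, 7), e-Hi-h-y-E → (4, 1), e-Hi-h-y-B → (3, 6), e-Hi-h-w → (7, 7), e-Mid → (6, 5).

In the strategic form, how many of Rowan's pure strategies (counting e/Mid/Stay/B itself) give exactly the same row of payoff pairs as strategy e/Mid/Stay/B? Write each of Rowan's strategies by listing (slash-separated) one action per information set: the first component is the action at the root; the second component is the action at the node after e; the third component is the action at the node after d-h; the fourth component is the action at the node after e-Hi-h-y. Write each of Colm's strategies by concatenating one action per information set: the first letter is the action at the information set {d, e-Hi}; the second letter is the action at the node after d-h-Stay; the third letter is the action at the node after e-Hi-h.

4

Row for e/Mid/Stay/B (columns fHy, fHw, fTy, fTw, hHy, hHw, hTy, hTw): (6,5) (6,5) (6,5) (6,5) (6,5) (6,5) (6,5) (6,5).
Under e/Mid/Stay/B, Rowan's choice at the node after d-h and at the node after e-Hi-h-y can never be reached regardless of what Colm does, so varying those choices leaves every outcome unchanged.
Holding the reachable choices fixed and varying the unreachable ones freely already gives 2 × 2 = 4 equivalent strategies.
No other strategy reproduces this row, so those 4 are the full class: e/Mid/Stay/E, e/Mid/Stay/B, e/Mid/Out/E, e/Mid/Out/B.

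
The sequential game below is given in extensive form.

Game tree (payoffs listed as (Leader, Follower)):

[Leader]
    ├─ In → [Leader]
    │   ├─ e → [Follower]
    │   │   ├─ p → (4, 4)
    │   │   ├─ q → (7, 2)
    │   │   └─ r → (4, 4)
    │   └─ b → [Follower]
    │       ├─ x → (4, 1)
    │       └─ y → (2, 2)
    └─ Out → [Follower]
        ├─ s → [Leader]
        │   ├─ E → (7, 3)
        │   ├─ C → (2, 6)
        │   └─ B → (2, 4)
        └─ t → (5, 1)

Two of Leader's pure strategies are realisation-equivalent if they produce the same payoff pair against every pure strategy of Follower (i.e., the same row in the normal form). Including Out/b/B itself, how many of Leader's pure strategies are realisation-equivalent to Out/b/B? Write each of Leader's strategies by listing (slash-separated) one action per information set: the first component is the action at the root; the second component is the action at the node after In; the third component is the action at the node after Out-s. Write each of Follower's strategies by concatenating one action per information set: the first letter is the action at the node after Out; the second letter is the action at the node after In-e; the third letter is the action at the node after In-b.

Row for Out/b/B (columns spx, spy, sqx, sqy, srx, sry, tpx, tpy, tqx, tqy, trx, try): (2,4) (2,4) (2,4) (2,4) (2,4) (2,4) (5,1) (5,1) (5,1) (5,1) (5,1) (5,1).
Under Out/b/B, Leader's choice at the node after In can never be reached regardless of what Follower does, so varying those choices leaves every outcome unchanged.
Holding the reachable choices fixed and varying the unreachable one freely already gives 2 equivalent strategies.
No other strategy reproduces this row, so those 2 are the full class: Out/e/B, Out/b/B.

2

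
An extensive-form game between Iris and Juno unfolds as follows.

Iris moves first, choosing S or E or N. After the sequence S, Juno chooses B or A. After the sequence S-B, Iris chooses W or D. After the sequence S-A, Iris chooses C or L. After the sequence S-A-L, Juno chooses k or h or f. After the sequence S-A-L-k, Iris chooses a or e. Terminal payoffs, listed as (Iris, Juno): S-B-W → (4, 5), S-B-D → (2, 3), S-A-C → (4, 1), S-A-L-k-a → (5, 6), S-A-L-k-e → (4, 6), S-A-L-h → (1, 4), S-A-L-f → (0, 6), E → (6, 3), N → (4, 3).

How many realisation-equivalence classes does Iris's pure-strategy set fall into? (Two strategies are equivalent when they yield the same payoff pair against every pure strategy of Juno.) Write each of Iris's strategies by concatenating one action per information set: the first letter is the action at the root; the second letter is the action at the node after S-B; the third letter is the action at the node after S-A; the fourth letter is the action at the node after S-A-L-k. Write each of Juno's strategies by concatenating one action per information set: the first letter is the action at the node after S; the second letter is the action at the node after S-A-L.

Iris has 24 pure strategies: SWCa, SWCe, SWLa, SWLe, SDCa, SDCe, SDLa, SDLe, EWCa, EWCe, EWLa, EWLe, EDCa, EDCe, EDLa, EDLe, NWCa, NWCe, NWLa, NWLe, NDCa, NDCe, NDLa, NDLe. Columns: Bk, Bh, Bf, Ak, Ah, Af.
{SWCa, SWCe} → row (4,5) (4,5) (4,5) (4,1) (4,1) (4,1)
{SWLa} → row (4,5) (4,5) (4,5) (5,6) (1,4) (0,6)
{SWLe} → row (4,5) (4,5) (4,5) (4,6) (1,4) (0,6)
{SDCa, SDCe} → row (2,3) (2,3) (2,3) (4,1) (4,1) (4,1)
{SDLa} → row (2,3) (2,3) (2,3) (5,6) (1,4) (0,6)
{SDLe} → row (2,3) (2,3) (2,3) (4,6) (1,4) (0,6)
{EWCa, EWCe, EWLa, EWLe, EDCa, EDCe, EDLa, EDLe} → row (6,3) (6,3) (6,3) (6,3) (6,3) (6,3)
{NWCa, NWCe, NWLa, NWLe, NDCa, NDCe, NDLa, NDLe} → row (4,3) (4,3) (4,3) (4,3) (4,3) (4,3)
That's 8 distinct rows out of 24 strategies.

8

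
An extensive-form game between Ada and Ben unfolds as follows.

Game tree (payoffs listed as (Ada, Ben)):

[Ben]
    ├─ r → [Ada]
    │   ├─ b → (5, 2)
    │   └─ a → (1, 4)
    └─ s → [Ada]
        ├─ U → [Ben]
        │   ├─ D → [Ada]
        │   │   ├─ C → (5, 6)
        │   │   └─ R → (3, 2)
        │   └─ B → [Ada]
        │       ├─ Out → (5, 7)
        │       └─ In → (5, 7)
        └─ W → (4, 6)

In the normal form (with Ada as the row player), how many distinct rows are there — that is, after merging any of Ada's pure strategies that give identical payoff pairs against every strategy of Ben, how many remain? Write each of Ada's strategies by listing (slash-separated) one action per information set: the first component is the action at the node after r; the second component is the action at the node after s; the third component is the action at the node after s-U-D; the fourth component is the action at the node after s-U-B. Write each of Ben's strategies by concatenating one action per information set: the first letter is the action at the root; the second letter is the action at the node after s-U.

6

Ada has 16 pure strategies: b/U/C/Out, b/U/C/In, b/U/R/Out, b/U/R/In, b/W/C/Out, b/W/C/In, b/W/R/Out, b/W/R/In, a/U/C/Out, a/U/C/In, a/U/R/Out, a/U/R/In, a/W/C/Out, a/W/C/In, a/W/R/Out, a/W/R/In. Columns: rD, rB, sD, sB.
{b/U/C/Out, b/U/C/In} → row (5,2) (5,2) (5,6) (5,7)
{b/U/R/Out, b/U/R/In} → row (5,2) (5,2) (3,2) (5,7)
{b/W/C/Out, b/W/C/In, b/W/R/Out, b/W/R/In} → row (5,2) (5,2) (4,6) (4,6)
{a/U/C/Out, a/U/C/In} → row (1,4) (1,4) (5,6) (5,7)
{a/U/R/Out, a/U/R/In} → row (1,4) (1,4) (3,2) (5,7)
{a/W/C/Out, a/W/C/In, a/W/R/Out, a/W/R/In} → row (1,4) (1,4) (4,6) (4,6)
That's 6 distinct rows out of 16 strategies.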